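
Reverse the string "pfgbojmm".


Input: pfgbojmm
Reading characters right to left:
  Position 7: 'm'
  Position 6: 'm'
  Position 5: 'j'
  Position 4: 'o'
  Position 3: 'b'
  Position 2: 'g'
  Position 1: 'f'
  Position 0: 'p'
Reversed: mmjobgfp

mmjobgfp


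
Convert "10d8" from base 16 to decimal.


Input: "10d8" in base 16
Positional expansion:
  Digit '1' (value 1) x 16^3 = 4096
  Digit '0' (value 0) x 16^2 = 0
  Digit 'd' (value 13) x 16^1 = 208
  Digit '8' (value 8) x 16^0 = 8
Sum = 4312

4312


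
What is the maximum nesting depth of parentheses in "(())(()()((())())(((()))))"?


Input: "(())(()()((())())(((()))))"
Tracking depth:
  Position 0 '(': depth becomes 1
  Position 1 '(': depth becomes 2
  Position 2 ')': depth becomes 1
  Position 3 ')': depth becomes 0
  Position 4 '(': depth becomes 1
  Position 5 '(': depth becomes 2
  Position 6 ')': depth becomes 1
  Position 7 '(': depth becomes 2
  Position 8 ')': depth becomes 1
  Position 9 '(': depth becomes 2
  Position 10 '(': depth becomes 3
  Position 11 '(': depth becomes 4
  Position 12 ')': depth becomes 3
  Position 13 ')': depth becomes 2
  Position 14 '(': depth becomes 3
  Position 15 ')': depth becomes 2
  Position 16 ')': depth becomes 1
  Position 17 '(': depth becomes 2
  Position 18 '(': depth becomes 3
  Position 19 '(': depth becomes 4
  Position 20 '(': depth becomes 5
  Position 21 ')': depth becomes 4
  Position 22 ')': depth becomes 3
  Position 23 ')': depth becomes 2
  Position 24 ')': depth becomes 1
  Position 25 ')': depth becomes 0
Maximum depth reached: 5

5


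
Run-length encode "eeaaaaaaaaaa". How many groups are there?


Input: eeaaaaaaaaaa
Scanning for consecutive runs:
  Group 1: 'e' x 2 (positions 0-1)
  Group 2: 'a' x 10 (positions 2-11)
Total groups: 2

2


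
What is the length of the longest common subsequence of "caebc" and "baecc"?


LCS of "caebc" and "baecc"
DP table:
           b    a    e    c    c
      0    0    0    0    0    0
  c   0    0    0    0    1    1
  a   0    0    1    1    1    1
  e   0    0    1    2    2    2
  b   0    1    1    2    2    2
  c   0    1    1    2    3    3
LCS length = dp[5][5] = 3

3


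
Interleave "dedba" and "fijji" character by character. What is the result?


Interleaving "dedba" and "fijji":
  Position 0: 'd' from first, 'f' from second => "df"
  Position 1: 'e' from first, 'i' from second => "ei"
  Position 2: 'd' from first, 'j' from second => "dj"
  Position 3: 'b' from first, 'j' from second => "bj"
  Position 4: 'a' from first, 'i' from second => "ai"
Result: dfeidjbjai

dfeidjbjai


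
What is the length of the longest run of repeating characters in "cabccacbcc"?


Input: "cabccacbcc"
Scanning for longest run:
  Position 1 ('a'): new char, reset run to 1
  Position 2 ('b'): new char, reset run to 1
  Position 3 ('c'): new char, reset run to 1
  Position 4 ('c'): continues run of 'c', length=2
  Position 5 ('a'): new char, reset run to 1
  Position 6 ('c'): new char, reset run to 1
  Position 7 ('b'): new char, reset run to 1
  Position 8 ('c'): new char, reset run to 1
  Position 9 ('c'): continues run of 'c', length=2
Longest run: 'c' with length 2

2


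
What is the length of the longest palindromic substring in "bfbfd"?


Input: "bfbfd"
Checking substrings for palindromes:
  [0:3] "bfb" (len 3) => palindrome
  [1:4] "fbf" (len 3) => palindrome
Longest palindromic substring: "bfb" with length 3

3


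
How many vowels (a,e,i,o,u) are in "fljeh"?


Input: fljeh
Checking each character:
  'f' at position 0: consonant
  'l' at position 1: consonant
  'j' at position 2: consonant
  'e' at position 3: vowel (running total: 1)
  'h' at position 4: consonant
Total vowels: 1

1


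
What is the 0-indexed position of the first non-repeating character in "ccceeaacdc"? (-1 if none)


Input: ccceeaacdc
Character frequencies:
  'a': 2
  'c': 5
  'd': 1
  'e': 2
Scanning left to right for freq == 1:
  Position 0 ('c'): freq=5, skip
  Position 1 ('c'): freq=5, skip
  Position 2 ('c'): freq=5, skip
  Position 3 ('e'): freq=2, skip
  Position 4 ('e'): freq=2, skip
  Position 5 ('a'): freq=2, skip
  Position 6 ('a'): freq=2, skip
  Position 7 ('c'): freq=5, skip
  Position 8 ('d'): unique! => answer = 8

8


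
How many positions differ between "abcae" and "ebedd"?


Comparing "abcae" and "ebedd" position by position:
  Position 0: 'a' vs 'e' => DIFFER
  Position 1: 'b' vs 'b' => same
  Position 2: 'c' vs 'e' => DIFFER
  Position 3: 'a' vs 'd' => DIFFER
  Position 4: 'e' vs 'd' => DIFFER
Positions that differ: 4

4


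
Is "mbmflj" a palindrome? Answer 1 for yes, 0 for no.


Input: mbmflj
Reversed: jlfmbm
  Compare pos 0 ('m') with pos 5 ('j'): MISMATCH
  Compare pos 1 ('b') with pos 4 ('l'): MISMATCH
  Compare pos 2 ('m') with pos 3 ('f'): MISMATCH
Result: not a palindrome

0


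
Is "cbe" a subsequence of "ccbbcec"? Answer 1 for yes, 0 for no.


Check if "cbe" is a subsequence of "ccbbcec"
Greedy scan:
  Position 0 ('c'): matches sub[0] = 'c'
  Position 1 ('c'): no match needed
  Position 2 ('b'): matches sub[1] = 'b'
  Position 3 ('b'): no match needed
  Position 4 ('c'): no match needed
  Position 5 ('e'): matches sub[2] = 'e'
  Position 6 ('c'): no match needed
All 3 characters matched => is a subsequence

1


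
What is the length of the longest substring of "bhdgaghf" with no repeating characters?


Input: "bhdgaghf"
Sliding window (track last position of each char):
  Position 0 ('b'): window [0,0] length 1 -- new best
  Position 1 ('h'): window [0,1] length 2 -- new best
  Position 2 ('d'): window [0,2] length 3 -- new best
  Position 3 ('g'): window [0,3] length 4 -- new best
  Position 4 ('a'): window [0,4] length 5 -- new best
  Position 5 ('g'): repeat (last at 3), move window start to 4
  Position 5 ('g'): window [4,5] length 2
  Position 6 ('h'): window [4,6] length 3
  Position 7 ('f'): window [4,7] length 4
Longest substring with no repeats: "bhdga" with length 5

5


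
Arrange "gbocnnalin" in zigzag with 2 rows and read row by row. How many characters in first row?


Zigzag "gbocnnalin" into 2 rows:
Placing characters:
  'g' => row 0
  'b' => row 1
  'o' => row 0
  'c' => row 1
  'n' => row 0
  'n' => row 1
  'a' => row 0
  'l' => row 1
  'i' => row 0
  'n' => row 1
Rows:
  Row 0: "gonai"
  Row 1: "bcnln"
First row length: 5

5


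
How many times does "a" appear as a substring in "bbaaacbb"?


Searching for "a" in "bbaaacbb"
Scanning each position:
  Position 0: "b" => no
  Position 1: "b" => no
  Position 2: "a" => MATCH
  Position 3: "a" => MATCH
  Position 4: "a" => MATCH
  Position 5: "c" => no
  Position 6: "b" => no
  Position 7: "b" => no
Total occurrences: 3

3


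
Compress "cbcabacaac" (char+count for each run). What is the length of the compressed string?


Input: cbcabacaac
Runs:
  'c' x 1 => "c1"
  'b' x 1 => "b1"
  'c' x 1 => "c1"
  'a' x 1 => "a1"
  'b' x 1 => "b1"
  'a' x 1 => "a1"
  'c' x 1 => "c1"
  'a' x 2 => "a2"
  'c' x 1 => "c1"
Compressed: "c1b1c1a1b1a1c1a2c1"
Compressed length: 18

18


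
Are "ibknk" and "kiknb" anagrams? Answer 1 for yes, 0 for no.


Strings: "ibknk", "kiknb"
Sorted first:  bikkn
Sorted second: bikkn
Sorted forms match => anagrams

1


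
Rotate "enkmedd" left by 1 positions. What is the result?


Input: "enkmedd", rotate left by 1
First 1 characters: "e"
Remaining characters: "nkmedd"
Concatenate remaining + first: "nkmedd" + "e" = "nkmedde"

nkmedde


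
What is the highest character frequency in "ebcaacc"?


Input: ebcaacc
Character counts:
  'a': 2
  'b': 1
  'c': 3
  'e': 1
Maximum frequency: 3

3


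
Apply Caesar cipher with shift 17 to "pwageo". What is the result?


Caesar cipher: shift "pwageo" by 17
  'p' (pos 15) + 17 = pos 6 = 'g'
  'w' (pos 22) + 17 = pos 13 = 'n'
  'a' (pos 0) + 17 = pos 17 = 'r'
  'g' (pos 6) + 17 = pos 23 = 'x'
  'e' (pos 4) + 17 = pos 21 = 'v'
  'o' (pos 14) + 17 = pos 5 = 'f'
Result: gnrxvf

gnrxvf


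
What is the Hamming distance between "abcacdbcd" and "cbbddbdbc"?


Comparing "abcacdbcd" and "cbbddbdbc" position by position:
  Position 0: 'a' vs 'c' => differ
  Position 1: 'b' vs 'b' => same
  Position 2: 'c' vs 'b' => differ
  Position 3: 'a' vs 'd' => differ
  Position 4: 'c' vs 'd' => differ
  Position 5: 'd' vs 'b' => differ
  Position 6: 'b' vs 'd' => differ
  Position 7: 'c' vs 'b' => differ
  Position 8: 'd' vs 'c' => differ
Total differences (Hamming distance): 8

8


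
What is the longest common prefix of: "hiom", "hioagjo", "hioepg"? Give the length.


Words: hiom, hioagjo, hioepg
  Position 0: all 'h' => match
  Position 1: all 'i' => match
  Position 2: all 'o' => match
  Position 3: ('m', 'a', 'e') => mismatch, stop
LCP = "hio" (length 3)

3


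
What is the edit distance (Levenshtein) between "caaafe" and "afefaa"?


Computing edit distance: "caaafe" -> "afefaa"
DP table:
           a    f    e    f    a    a
      0    1    2    3    4    5    6
  c   1    1    2    3    4    5    6
  a   2    1    2    3    4    4    5
  a   3    2    2    3    4    4    4
  a   4    3    3    3    4    4    4
  f   5    4    3    4    3    4    5
  e   6    5    4    3    4    4    5
Edit distance = dp[6][6] = 5

5


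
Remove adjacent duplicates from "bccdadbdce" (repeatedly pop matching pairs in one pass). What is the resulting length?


Input: bccdadbdce
Stack-based adjacent duplicate removal:
  Read 'b': push. Stack: b
  Read 'c': push. Stack: bc
  Read 'c': matches stack top 'c' => pop. Stack: b
  Read 'd': push. Stack: bd
  Read 'a': push. Stack: bda
  Read 'd': push. Stack: bdad
  Read 'b': push. Stack: bdadb
  Read 'd': push. Stack: bdadbd
  Read 'c': push. Stack: bdadbdc
  Read 'e': push. Stack: bdadbdce
Final stack: "bdadbdce" (length 8)

8


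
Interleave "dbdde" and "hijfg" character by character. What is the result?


Interleaving "dbdde" and "hijfg":
  Position 0: 'd' from first, 'h' from second => "dh"
  Position 1: 'b' from first, 'i' from second => "bi"
  Position 2: 'd' from first, 'j' from second => "dj"
  Position 3: 'd' from first, 'f' from second => "df"
  Position 4: 'e' from first, 'g' from second => "eg"
Result: dhbidjdfeg

dhbidjdfeg


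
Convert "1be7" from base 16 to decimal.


Input: "1be7" in base 16
Positional expansion:
  Digit '1' (value 1) x 16^3 = 4096
  Digit 'b' (value 11) x 16^2 = 2816
  Digit 'e' (value 14) x 16^1 = 224
  Digit '7' (value 7) x 16^0 = 7
Sum = 7143

7143


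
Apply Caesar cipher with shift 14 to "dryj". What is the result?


Caesar cipher: shift "dryj" by 14
  'd' (pos 3) + 14 = pos 17 = 'r'
  'r' (pos 17) + 14 = pos 5 = 'f'
  'y' (pos 24) + 14 = pos 12 = 'm'
  'j' (pos 9) + 14 = pos 23 = 'x'
Result: rfmx

rfmx


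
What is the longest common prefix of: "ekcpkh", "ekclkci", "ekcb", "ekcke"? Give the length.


Words: ekcpkh, ekclkci, ekcb, ekcke
  Position 0: all 'e' => match
  Position 1: all 'k' => match
  Position 2: all 'c' => match
  Position 3: ('p', 'l', 'b', 'k') => mismatch, stop
LCP = "ekc" (length 3)

3


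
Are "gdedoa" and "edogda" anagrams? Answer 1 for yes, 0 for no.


Strings: "gdedoa", "edogda"
Sorted first:  addego
Sorted second: addego
Sorted forms match => anagrams

1


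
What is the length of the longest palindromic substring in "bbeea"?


Input: "bbeea"
Checking substrings for palindromes:
  [0:2] "bb" (len 2) => palindrome
  [2:4] "ee" (len 2) => palindrome
Longest palindromic substring: "bb" with length 2

2


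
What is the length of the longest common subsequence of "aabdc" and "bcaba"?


LCS of "aabdc" and "bcaba"
DP table:
           b    c    a    b    a
      0    0    0    0    0    0
  a   0    0    0    1    1    1
  a   0    0    0    1    1    2
  b   0    1    1    1    2    2
  d   0    1    1    1    2    2
  c   0    1    2    2    2    2
LCS length = dp[5][5] = 2

2


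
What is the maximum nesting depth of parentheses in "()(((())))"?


Input: "()(((())))"
Tracking depth:
  Position 0 '(': depth becomes 1
  Position 1 ')': depth becomes 0
  Position 2 '(': depth becomes 1
  Position 3 '(': depth becomes 2
  Position 4 '(': depth becomes 3
  Position 5 '(': depth becomes 4
  Position 6 ')': depth becomes 3
  Position 7 ')': depth becomes 2
  Position 8 ')': depth becomes 1
  Position 9 ')': depth becomes 0
Maximum depth reached: 4

4


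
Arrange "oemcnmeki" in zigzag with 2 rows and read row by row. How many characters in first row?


Zigzag "oemcnmeki" into 2 rows:
Placing characters:
  'o' => row 0
  'e' => row 1
  'm' => row 0
  'c' => row 1
  'n' => row 0
  'm' => row 1
  'e' => row 0
  'k' => row 1
  'i' => row 0
Rows:
  Row 0: "omnei"
  Row 1: "ecmk"
First row length: 5

5


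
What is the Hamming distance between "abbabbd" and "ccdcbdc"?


Comparing "abbabbd" and "ccdcbdc" position by position:
  Position 0: 'a' vs 'c' => differ
  Position 1: 'b' vs 'c' => differ
  Position 2: 'b' vs 'd' => differ
  Position 3: 'a' vs 'c' => differ
  Position 4: 'b' vs 'b' => same
  Position 5: 'b' vs 'd' => differ
  Position 6: 'd' vs 'c' => differ
Total differences (Hamming distance): 6

6


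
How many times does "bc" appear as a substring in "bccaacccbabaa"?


Searching for "bc" in "bccaacccbabaa"
Scanning each position:
  Position 0: "bc" => MATCH
  Position 1: "cc" => no
  Position 2: "ca" => no
  Position 3: "aa" => no
  Position 4: "ac" => no
  Position 5: "cc" => no
  Position 6: "cc" => no
  Position 7: "cb" => no
  Position 8: "ba" => no
  Position 9: "ab" => no
  Position 10: "ba" => no
  Position 11: "aa" => no
Total occurrences: 1

1


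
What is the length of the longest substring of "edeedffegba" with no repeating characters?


Input: "edeedffegba"
Sliding window (track last position of each char):
  Position 0 ('e'): window [0,0] length 1 -- new best
  Position 1 ('d'): window [0,1] length 2 -- new best
  Position 2 ('e'): repeat (last at 0), move window start to 1
  Position 2 ('e'): window [1,2] length 2
  Position 3 ('e'): repeat (last at 2), move window start to 3
  Position 3 ('e'): window [3,3] length 1
  Position 4 ('d'): window [3,4] length 2
  Position 5 ('f'): window [3,5] length 3 -- new best
  Position 6 ('f'): repeat (last at 5), move window start to 6
  Position 6 ('f'): window [6,6] length 1
  Position 7 ('e'): window [6,7] length 2
  Position 8 ('g'): window [6,8] length 3
  Position 9 ('b'): window [6,9] length 4 -- new best
  Position 10 ('a'): window [6,10] length 5 -- new best
Longest substring with no repeats: "fegba" with length 5

5


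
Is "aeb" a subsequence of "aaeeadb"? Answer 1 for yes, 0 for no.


Check if "aeb" is a subsequence of "aaeeadb"
Greedy scan:
  Position 0 ('a'): matches sub[0] = 'a'
  Position 1 ('a'): no match needed
  Position 2 ('e'): matches sub[1] = 'e'
  Position 3 ('e'): no match needed
  Position 4 ('a'): no match needed
  Position 5 ('d'): no match needed
  Position 6 ('b'): matches sub[2] = 'b'
All 3 characters matched => is a subsequence

1


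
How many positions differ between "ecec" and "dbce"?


Comparing "ecec" and "dbce" position by position:
  Position 0: 'e' vs 'd' => DIFFER
  Position 1: 'c' vs 'b' => DIFFER
  Position 2: 'e' vs 'c' => DIFFER
  Position 3: 'c' vs 'e' => DIFFER
Positions that differ: 4

4


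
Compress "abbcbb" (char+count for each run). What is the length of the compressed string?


Input: abbcbb
Runs:
  'a' x 1 => "a1"
  'b' x 2 => "b2"
  'c' x 1 => "c1"
  'b' x 2 => "b2"
Compressed: "a1b2c1b2"
Compressed length: 8

8


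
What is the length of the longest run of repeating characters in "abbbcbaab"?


Input: "abbbcbaab"
Scanning for longest run:
  Position 1 ('b'): new char, reset run to 1
  Position 2 ('b'): continues run of 'b', length=2
  Position 3 ('b'): continues run of 'b', length=3
  Position 4 ('c'): new char, reset run to 1
  Position 5 ('b'): new char, reset run to 1
  Position 6 ('a'): new char, reset run to 1
  Position 7 ('a'): continues run of 'a', length=2
  Position 8 ('b'): new char, reset run to 1
Longest run: 'b' with length 3

3


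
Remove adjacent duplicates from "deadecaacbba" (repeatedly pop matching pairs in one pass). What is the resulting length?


Input: deadecaacbba
Stack-based adjacent duplicate removal:
  Read 'd': push. Stack: d
  Read 'e': push. Stack: de
  Read 'a': push. Stack: dea
  Read 'd': push. Stack: dead
  Read 'e': push. Stack: deade
  Read 'c': push. Stack: deadec
  Read 'a': push. Stack: deadeca
  Read 'a': matches stack top 'a' => pop. Stack: deadec
  Read 'c': matches stack top 'c' => pop. Stack: deade
  Read 'b': push. Stack: deadeb
  Read 'b': matches stack top 'b' => pop. Stack: deade
  Read 'a': push. Stack: deadea
Final stack: "deadea" (length 6)

6


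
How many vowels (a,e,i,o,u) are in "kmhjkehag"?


Input: kmhjkehag
Checking each character:
  'k' at position 0: consonant
  'm' at position 1: consonant
  'h' at position 2: consonant
  'j' at position 3: consonant
  'k' at position 4: consonant
  'e' at position 5: vowel (running total: 1)
  'h' at position 6: consonant
  'a' at position 7: vowel (running total: 2)
  'g' at position 8: consonant
Total vowels: 2

2


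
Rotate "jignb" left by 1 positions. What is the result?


Input: "jignb", rotate left by 1
First 1 characters: "j"
Remaining characters: "ignb"
Concatenate remaining + first: "ignb" + "j" = "ignbj"

ignbj


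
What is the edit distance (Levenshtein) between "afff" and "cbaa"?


Computing edit distance: "afff" -> "cbaa"
DP table:
           c    b    a    a
      0    1    2    3    4
  a   1    1    2    2    3
  f   2    2    2    3    3
  f   3    3    3    3    4
  f   4    4    4    4    4
Edit distance = dp[4][4] = 4

4


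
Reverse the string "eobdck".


Input: eobdck
Reading characters right to left:
  Position 5: 'k'
  Position 4: 'c'
  Position 3: 'd'
  Position 2: 'b'
  Position 1: 'o'
  Position 0: 'e'
Reversed: kcdboe

kcdboe


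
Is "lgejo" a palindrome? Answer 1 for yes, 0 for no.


Input: lgejo
Reversed: ojegl
  Compare pos 0 ('l') with pos 4 ('o'): MISMATCH
  Compare pos 1 ('g') with pos 3 ('j'): MISMATCH
Result: not a palindrome

0


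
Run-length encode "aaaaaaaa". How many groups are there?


Input: aaaaaaaa
Scanning for consecutive runs:
  Group 1: 'a' x 8 (positions 0-7)
Total groups: 1

1


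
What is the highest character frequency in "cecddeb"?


Input: cecddeb
Character counts:
  'b': 1
  'c': 2
  'd': 2
  'e': 2
Maximum frequency: 2

2


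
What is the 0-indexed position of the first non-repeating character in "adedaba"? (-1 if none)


Input: adedaba
Character frequencies:
  'a': 3
  'b': 1
  'd': 2
  'e': 1
Scanning left to right for freq == 1:
  Position 0 ('a'): freq=3, skip
  Position 1 ('d'): freq=2, skip
  Position 2 ('e'): unique! => answer = 2

2


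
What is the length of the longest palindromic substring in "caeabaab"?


Input: "caeabaab"
Checking substrings for palindromes:
  [4:8] "baab" (len 4) => palindrome
  [1:4] "aea" (len 3) => palindrome
  [3:6] "aba" (len 3) => palindrome
  [5:7] "aa" (len 2) => palindrome
Longest palindromic substring: "baab" with length 4

4


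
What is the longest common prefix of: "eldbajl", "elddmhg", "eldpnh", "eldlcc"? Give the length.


Words: eldbajl, elddmhg, eldpnh, eldlcc
  Position 0: all 'e' => match
  Position 1: all 'l' => match
  Position 2: all 'd' => match
  Position 3: ('b', 'd', 'p', 'l') => mismatch, stop
LCP = "eld" (length 3)

3


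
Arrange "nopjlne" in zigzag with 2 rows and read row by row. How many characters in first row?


Zigzag "nopjlne" into 2 rows:
Placing characters:
  'n' => row 0
  'o' => row 1
  'p' => row 0
  'j' => row 1
  'l' => row 0
  'n' => row 1
  'e' => row 0
Rows:
  Row 0: "nple"
  Row 1: "ojn"
First row length: 4

4


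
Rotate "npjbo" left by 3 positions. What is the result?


Input: "npjbo", rotate left by 3
First 3 characters: "npj"
Remaining characters: "bo"
Concatenate remaining + first: "bo" + "npj" = "bonpj"

bonpj


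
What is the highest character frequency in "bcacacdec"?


Input: bcacacdec
Character counts:
  'a': 2
  'b': 1
  'c': 4
  'd': 1
  'e': 1
Maximum frequency: 4

4


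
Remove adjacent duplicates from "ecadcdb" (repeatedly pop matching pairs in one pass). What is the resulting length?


Input: ecadcdb
Stack-based adjacent duplicate removal:
  Read 'e': push. Stack: e
  Read 'c': push. Stack: ec
  Read 'a': push. Stack: eca
  Read 'd': push. Stack: ecad
  Read 'c': push. Stack: ecadc
  Read 'd': push. Stack: ecadcd
  Read 'b': push. Stack: ecadcdb
Final stack: "ecadcdb" (length 7)

7


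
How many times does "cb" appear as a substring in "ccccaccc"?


Searching for "cb" in "ccccaccc"
Scanning each position:
  Position 0: "cc" => no
  Position 1: "cc" => no
  Position 2: "cc" => no
  Position 3: "ca" => no
  Position 4: "ac" => no
  Position 5: "cc" => no
  Position 6: "cc" => no
Total occurrences: 0

0


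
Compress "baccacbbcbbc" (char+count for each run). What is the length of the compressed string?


Input: baccacbbcbbc
Runs:
  'b' x 1 => "b1"
  'a' x 1 => "a1"
  'c' x 2 => "c2"
  'a' x 1 => "a1"
  'c' x 1 => "c1"
  'b' x 2 => "b2"
  'c' x 1 => "c1"
  'b' x 2 => "b2"
  'c' x 1 => "c1"
Compressed: "b1a1c2a1c1b2c1b2c1"
Compressed length: 18

18


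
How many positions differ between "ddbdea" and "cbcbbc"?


Comparing "ddbdea" and "cbcbbc" position by position:
  Position 0: 'd' vs 'c' => DIFFER
  Position 1: 'd' vs 'b' => DIFFER
  Position 2: 'b' vs 'c' => DIFFER
  Position 3: 'd' vs 'b' => DIFFER
  Position 4: 'e' vs 'b' => DIFFER
  Position 5: 'a' vs 'c' => DIFFER
Positions that differ: 6

6


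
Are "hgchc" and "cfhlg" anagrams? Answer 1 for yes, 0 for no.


Strings: "hgchc", "cfhlg"
Sorted first:  ccghh
Sorted second: cfghl
Differ at position 1: 'c' vs 'f' => not anagrams

0


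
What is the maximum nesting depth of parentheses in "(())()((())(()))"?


Input: "(())()((())(()))"
Tracking depth:
  Position 0 '(': depth becomes 1
  Position 1 '(': depth becomes 2
  Position 2 ')': depth becomes 1
  Position 3 ')': depth becomes 0
  Position 4 '(': depth becomes 1
  Position 5 ')': depth becomes 0
  Position 6 '(': depth becomes 1
  Position 7 '(': depth becomes 2
  Position 8 '(': depth becomes 3
  Position 9 ')': depth becomes 2
  Position 10 ')': depth becomes 1
  Position 11 '(': depth becomes 2
  Position 12 '(': depth becomes 3
  Position 13 ')': depth becomes 2
  Position 14 ')': depth becomes 1
  Position 15 ')': depth becomes 0
Maximum depth reached: 3

3


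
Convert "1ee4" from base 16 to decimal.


Input: "1ee4" in base 16
Positional expansion:
  Digit '1' (value 1) x 16^3 = 4096
  Digit 'e' (value 14) x 16^2 = 3584
  Digit 'e' (value 14) x 16^1 = 224
  Digit '4' (value 4) x 16^0 = 4
Sum = 7908

7908


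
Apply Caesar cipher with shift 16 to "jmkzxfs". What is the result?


Caesar cipher: shift "jmkzxfs" by 16
  'j' (pos 9) + 16 = pos 25 = 'z'
  'm' (pos 12) + 16 = pos 2 = 'c'
  'k' (pos 10) + 16 = pos 0 = 'a'
  'z' (pos 25) + 16 = pos 15 = 'p'
  'x' (pos 23) + 16 = pos 13 = 'n'
  'f' (pos 5) + 16 = pos 21 = 'v'
  's' (pos 18) + 16 = pos 8 = 'i'
Result: zcapnvi

zcapnvi


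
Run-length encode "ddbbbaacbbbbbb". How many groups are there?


Input: ddbbbaacbbbbbb
Scanning for consecutive runs:
  Group 1: 'd' x 2 (positions 0-1)
  Group 2: 'b' x 3 (positions 2-4)
  Group 3: 'a' x 2 (positions 5-6)
  Group 4: 'c' x 1 (positions 7-7)
  Group 5: 'b' x 6 (positions 8-13)
Total groups: 5

5


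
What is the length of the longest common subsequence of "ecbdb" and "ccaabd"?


LCS of "ecbdb" and "ccaabd"
DP table:
           c    c    a    a    b    d
      0    0    0    0    0    0    0
  e   0    0    0    0    0    0    0
  c   0    1    1    1    1    1    1
  b   0    1    1    1    1    2    2
  d   0    1    1    1    1    2    3
  b   0    1    1    1    1    2    3
LCS length = dp[5][6] = 3

3


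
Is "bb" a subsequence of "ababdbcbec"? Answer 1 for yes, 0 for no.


Check if "bb" is a subsequence of "ababdbcbec"
Greedy scan:
  Position 0 ('a'): no match needed
  Position 1 ('b'): matches sub[0] = 'b'
  Position 2 ('a'): no match needed
  Position 3 ('b'): matches sub[1] = 'b'
  Position 4 ('d'): no match needed
  Position 5 ('b'): no match needed
  Position 6 ('c'): no match needed
  Position 7 ('b'): no match needed
  Position 8 ('e'): no match needed
  Position 9 ('c'): no match needed
All 2 characters matched => is a subsequence

1


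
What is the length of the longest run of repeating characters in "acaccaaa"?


Input: "acaccaaa"
Scanning for longest run:
  Position 1 ('c'): new char, reset run to 1
  Position 2 ('a'): new char, reset run to 1
  Position 3 ('c'): new char, reset run to 1
  Position 4 ('c'): continues run of 'c', length=2
  Position 5 ('a'): new char, reset run to 1
  Position 6 ('a'): continues run of 'a', length=2
  Position 7 ('a'): continues run of 'a', length=3
Longest run: 'a' with length 3

3


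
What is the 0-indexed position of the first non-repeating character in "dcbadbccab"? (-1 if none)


Input: dcbadbccab
Character frequencies:
  'a': 2
  'b': 3
  'c': 3
  'd': 2
Scanning left to right for freq == 1:
  Position 0 ('d'): freq=2, skip
  Position 1 ('c'): freq=3, skip
  Position 2 ('b'): freq=3, skip
  Position 3 ('a'): freq=2, skip
  Position 4 ('d'): freq=2, skip
  Position 5 ('b'): freq=3, skip
  Position 6 ('c'): freq=3, skip
  Position 7 ('c'): freq=3, skip
  Position 8 ('a'): freq=2, skip
  Position 9 ('b'): freq=3, skip
  No unique character found => answer = -1

-1


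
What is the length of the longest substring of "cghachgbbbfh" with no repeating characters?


Input: "cghachgbbbfh"
Sliding window (track last position of each char):
  Position 0 ('c'): window [0,0] length 1 -- new best
  Position 1 ('g'): window [0,1] length 2 -- new best
  Position 2 ('h'): window [0,2] length 3 -- new best
  Position 3 ('a'): window [0,3] length 4 -- new best
  Position 4 ('c'): repeat (last at 0), move window start to 1
  Position 4 ('c'): window [1,4] length 4
  Position 5 ('h'): repeat (last at 2), move window start to 3
  Position 5 ('h'): window [3,5] length 3
  Position 6 ('g'): window [3,6] length 4
  Position 7 ('b'): window [3,7] length 5 -- new best
  Position 8 ('b'): repeat (last at 7), move window start to 8
  Position 8 ('b'): window [8,8] length 1
  Position 9 ('b'): repeat (last at 8), move window start to 9
  Position 9 ('b'): window [9,9] length 1
  Position 10 ('f'): window [9,10] length 2
  Position 11 ('h'): window [9,11] length 3
Longest substring with no repeats: "achgb" with length 5

5


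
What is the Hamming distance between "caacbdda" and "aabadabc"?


Comparing "caacbdda" and "aabadabc" position by position:
  Position 0: 'c' vs 'a' => differ
  Position 1: 'a' vs 'a' => same
  Position 2: 'a' vs 'b' => differ
  Position 3: 'c' vs 'a' => differ
  Position 4: 'b' vs 'd' => differ
  Position 5: 'd' vs 'a' => differ
  Position 6: 'd' vs 'b' => differ
  Position 7: 'a' vs 'c' => differ
Total differences (Hamming distance): 7

7


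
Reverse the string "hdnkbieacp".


Input: hdnkbieacp
Reading characters right to left:
  Position 9: 'p'
  Position 8: 'c'
  Position 7: 'a'
  Position 6: 'e'
  Position 5: 'i'
  Position 4: 'b'
  Position 3: 'k'
  Position 2: 'n'
  Position 1: 'd'
  Position 0: 'h'
Reversed: pcaeibkndh

pcaeibkndh


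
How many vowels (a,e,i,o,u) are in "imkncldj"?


Input: imkncldj
Checking each character:
  'i' at position 0: vowel (running total: 1)
  'm' at position 1: consonant
  'k' at position 2: consonant
  'n' at position 3: consonant
  'c' at position 4: consonant
  'l' at position 5: consonant
  'd' at position 6: consonant
  'j' at position 7: consonant
Total vowels: 1

1


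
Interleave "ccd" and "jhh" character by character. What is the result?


Interleaving "ccd" and "jhh":
  Position 0: 'c' from first, 'j' from second => "cj"
  Position 1: 'c' from first, 'h' from second => "ch"
  Position 2: 'd' from first, 'h' from second => "dh"
Result: cjchdh

cjchdh


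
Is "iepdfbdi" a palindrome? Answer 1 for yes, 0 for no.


Input: iepdfbdi
Reversed: idbfdpei
  Compare pos 0 ('i') with pos 7 ('i'): match
  Compare pos 1 ('e') with pos 6 ('d'): MISMATCH
  Compare pos 2 ('p') with pos 5 ('b'): MISMATCH
  Compare pos 3 ('d') with pos 4 ('f'): MISMATCH
Result: not a palindrome

0


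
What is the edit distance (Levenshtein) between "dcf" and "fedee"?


Computing edit distance: "dcf" -> "fedee"
DP table:
           f    e    d    e    e
      0    1    2    3    4    5
  d   1    1    2    2    3    4
  c   2    2    2    3    3    4
  f   3    2    3    3    4    4
Edit distance = dp[3][5] = 4

4


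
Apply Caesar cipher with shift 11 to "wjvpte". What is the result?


Caesar cipher: shift "wjvpte" by 11
  'w' (pos 22) + 11 = pos 7 = 'h'
  'j' (pos 9) + 11 = pos 20 = 'u'
  'v' (pos 21) + 11 = pos 6 = 'g'
  'p' (pos 15) + 11 = pos 0 = 'a'
  't' (pos 19) + 11 = pos 4 = 'e'
  'e' (pos 4) + 11 = pos 15 = 'p'
Result: hugaep

hugaep


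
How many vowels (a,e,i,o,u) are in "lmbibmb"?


Input: lmbibmb
Checking each character:
  'l' at position 0: consonant
  'm' at position 1: consonant
  'b' at position 2: consonant
  'i' at position 3: vowel (running total: 1)
  'b' at position 4: consonant
  'm' at position 5: consonant
  'b' at position 6: consonant
Total vowels: 1

1


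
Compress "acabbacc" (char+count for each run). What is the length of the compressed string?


Input: acabbacc
Runs:
  'a' x 1 => "a1"
  'c' x 1 => "c1"
  'a' x 1 => "a1"
  'b' x 2 => "b2"
  'a' x 1 => "a1"
  'c' x 2 => "c2"
Compressed: "a1c1a1b2a1c2"
Compressed length: 12

12


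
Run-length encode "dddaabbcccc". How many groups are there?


Input: dddaabbcccc
Scanning for consecutive runs:
  Group 1: 'd' x 3 (positions 0-2)
  Group 2: 'a' x 2 (positions 3-4)
  Group 3: 'b' x 2 (positions 5-6)
  Group 4: 'c' x 4 (positions 7-10)
Total groups: 4

4


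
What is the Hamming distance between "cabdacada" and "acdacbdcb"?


Comparing "cabdacada" and "acdacbdcb" position by position:
  Position 0: 'c' vs 'a' => differ
  Position 1: 'a' vs 'c' => differ
  Position 2: 'b' vs 'd' => differ
  Position 3: 'd' vs 'a' => differ
  Position 4: 'a' vs 'c' => differ
  Position 5: 'c' vs 'b' => differ
  Position 6: 'a' vs 'd' => differ
  Position 7: 'd' vs 'c' => differ
  Position 8: 'a' vs 'b' => differ
Total differences (Hamming distance): 9

9


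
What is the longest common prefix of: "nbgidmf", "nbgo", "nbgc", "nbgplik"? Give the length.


Words: nbgidmf, nbgo, nbgc, nbgplik
  Position 0: all 'n' => match
  Position 1: all 'b' => match
  Position 2: all 'g' => match
  Position 3: ('i', 'o', 'c', 'p') => mismatch, stop
LCP = "nbg" (length 3)

3


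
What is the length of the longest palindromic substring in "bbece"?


Input: "bbece"
Checking substrings for palindromes:
  [2:5] "ece" (len 3) => palindrome
  [0:2] "bb" (len 2) => palindrome
Longest palindromic substring: "ece" with length 3

3


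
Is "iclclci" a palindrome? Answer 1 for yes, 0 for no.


Input: iclclci
Reversed: iclclci
  Compare pos 0 ('i') with pos 6 ('i'): match
  Compare pos 1 ('c') with pos 5 ('c'): match
  Compare pos 2 ('l') with pos 4 ('l'): match
Result: palindrome

1


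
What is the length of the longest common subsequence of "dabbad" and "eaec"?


LCS of "dabbad" and "eaec"
DP table:
           e    a    e    c
      0    0    0    0    0
  d   0    0    0    0    0
  a   0    0    1    1    1
  b   0    0    1    1    1
  b   0    0    1    1    1
  a   0    0    1    1    1
  d   0    0    1    1    1
LCS length = dp[6][4] = 1

1


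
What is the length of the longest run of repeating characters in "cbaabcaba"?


Input: "cbaabcaba"
Scanning for longest run:
  Position 1 ('b'): new char, reset run to 1
  Position 2 ('a'): new char, reset run to 1
  Position 3 ('a'): continues run of 'a', length=2
  Position 4 ('b'): new char, reset run to 1
  Position 5 ('c'): new char, reset run to 1
  Position 6 ('a'): new char, reset run to 1
  Position 7 ('b'): new char, reset run to 1
  Position 8 ('a'): new char, reset run to 1
Longest run: 'a' with length 2

2


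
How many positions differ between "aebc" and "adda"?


Comparing "aebc" and "adda" position by position:
  Position 0: 'a' vs 'a' => same
  Position 1: 'e' vs 'd' => DIFFER
  Position 2: 'b' vs 'd' => DIFFER
  Position 3: 'c' vs 'a' => DIFFER
Positions that differ: 3

3


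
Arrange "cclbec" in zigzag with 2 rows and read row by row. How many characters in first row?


Zigzag "cclbec" into 2 rows:
Placing characters:
  'c' => row 0
  'c' => row 1
  'l' => row 0
  'b' => row 1
  'e' => row 0
  'c' => row 1
Rows:
  Row 0: "cle"
  Row 1: "cbc"
First row length: 3

3


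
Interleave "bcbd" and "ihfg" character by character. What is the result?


Interleaving "bcbd" and "ihfg":
  Position 0: 'b' from first, 'i' from second => "bi"
  Position 1: 'c' from first, 'h' from second => "ch"
  Position 2: 'b' from first, 'f' from second => "bf"
  Position 3: 'd' from first, 'g' from second => "dg"
Result: bichbfdg

bichbfdg


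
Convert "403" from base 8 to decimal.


Input: "403" in base 8
Positional expansion:
  Digit '4' (value 4) x 8^2 = 256
  Digit '0' (value 0) x 8^1 = 0
  Digit '3' (value 3) x 8^0 = 3
Sum = 259

259


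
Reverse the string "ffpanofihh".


Input: ffpanofihh
Reading characters right to left:
  Position 9: 'h'
  Position 8: 'h'
  Position 7: 'i'
  Position 6: 'f'
  Position 5: 'o'
  Position 4: 'n'
  Position 3: 'a'
  Position 2: 'p'
  Position 1: 'f'
  Position 0: 'f'
Reversed: hhifonapff

hhifonapff


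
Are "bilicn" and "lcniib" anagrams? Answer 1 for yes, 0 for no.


Strings: "bilicn", "lcniib"
Sorted first:  bciiln
Sorted second: bciiln
Sorted forms match => anagrams

1


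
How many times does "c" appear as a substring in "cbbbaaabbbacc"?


Searching for "c" in "cbbbaaabbbacc"
Scanning each position:
  Position 0: "c" => MATCH
  Position 1: "b" => no
  Position 2: "b" => no
  Position 3: "b" => no
  Position 4: "a" => no
  Position 5: "a" => no
  Position 6: "a" => no
  Position 7: "b" => no
  Position 8: "b" => no
  Position 9: "b" => no
  Position 10: "a" => no
  Position 11: "c" => MATCH
  Position 12: "c" => MATCH
Total occurrences: 3

3


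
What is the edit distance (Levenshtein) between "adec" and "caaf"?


Computing edit distance: "adec" -> "caaf"
DP table:
           c    a    a    f
      0    1    2    3    4
  a   1    1    1    2    3
  d   2    2    2    2    3
  e   3    3    3    3    3
  c   4    3    4    4    4
Edit distance = dp[4][4] = 4

4


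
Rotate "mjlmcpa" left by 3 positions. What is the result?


Input: "mjlmcpa", rotate left by 3
First 3 characters: "mjl"
Remaining characters: "mcpa"
Concatenate remaining + first: "mcpa" + "mjl" = "mcpamjl"

mcpamjl


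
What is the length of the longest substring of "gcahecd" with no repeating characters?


Input: "gcahecd"
Sliding window (track last position of each char):
  Position 0 ('g'): window [0,0] length 1 -- new best
  Position 1 ('c'): window [0,1] length 2 -- new best
  Position 2 ('a'): window [0,2] length 3 -- new best
  Position 3 ('h'): window [0,3] length 4 -- new best
  Position 4 ('e'): window [0,4] length 5 -- new best
  Position 5 ('c'): repeat (last at 1), move window start to 2
  Position 5 ('c'): window [2,5] length 4
  Position 6 ('d'): window [2,6] length 5
Longest substring with no repeats: "gcahe" with length 5

5


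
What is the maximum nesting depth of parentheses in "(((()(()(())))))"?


Input: "(((()(()(())))))"
Tracking depth:
  Position 0 '(': depth becomes 1
  Position 1 '(': depth becomes 2
  Position 2 '(': depth becomes 3
  Position 3 '(': depth becomes 4
  Position 4 ')': depth becomes 3
  Position 5 '(': depth becomes 4
  Position 6 '(': depth becomes 5
  Position 7 ')': depth becomes 4
  Position 8 '(': depth becomes 5
  Position 9 '(': depth becomes 6
  Position 10 ')': depth becomes 5
  Position 11 ')': depth becomes 4
  Position 12 ')': depth becomes 3
  Position 13 ')': depth becomes 2
  Position 14 ')': depth becomes 1
  Position 15 ')': depth becomes 0
Maximum depth reached: 6

6


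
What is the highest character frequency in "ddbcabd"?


Input: ddbcabd
Character counts:
  'a': 1
  'b': 2
  'c': 1
  'd': 3
Maximum frequency: 3

3


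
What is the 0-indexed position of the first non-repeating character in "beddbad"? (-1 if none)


Input: beddbad
Character frequencies:
  'a': 1
  'b': 2
  'd': 3
  'e': 1
Scanning left to right for freq == 1:
  Position 0 ('b'): freq=2, skip
  Position 1 ('e'): unique! => answer = 1

1


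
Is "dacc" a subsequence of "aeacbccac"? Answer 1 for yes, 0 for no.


Check if "dacc" is a subsequence of "aeacbccac"
Greedy scan:
  Position 0 ('a'): no match needed
  Position 1 ('e'): no match needed
  Position 2 ('a'): no match needed
  Position 3 ('c'): no match needed
  Position 4 ('b'): no match needed
  Position 5 ('c'): no match needed
  Position 6 ('c'): no match needed
  Position 7 ('a'): no match needed
  Position 8 ('c'): no match needed
Only matched 0/4 characters => not a subsequence

0


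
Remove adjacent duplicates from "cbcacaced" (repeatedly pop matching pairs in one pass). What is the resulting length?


Input: cbcacaced
Stack-based adjacent duplicate removal:
  Read 'c': push. Stack: c
  Read 'b': push. Stack: cb
  Read 'c': push. Stack: cbc
  Read 'a': push. Stack: cbca
  Read 'c': push. Stack: cbcac
  Read 'a': push. Stack: cbcaca
  Read 'c': push. Stack: cbcacac
  Read 'e': push. Stack: cbcacace
  Read 'd': push. Stack: cbcacaced
Final stack: "cbcacaced" (length 9)

9


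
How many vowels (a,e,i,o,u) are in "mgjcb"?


Input: mgjcb
Checking each character:
  'm' at position 0: consonant
  'g' at position 1: consonant
  'j' at position 2: consonant
  'c' at position 3: consonant
  'b' at position 4: consonant
Total vowels: 0

0


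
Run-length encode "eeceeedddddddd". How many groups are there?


Input: eeceeedddddddd
Scanning for consecutive runs:
  Group 1: 'e' x 2 (positions 0-1)
  Group 2: 'c' x 1 (positions 2-2)
  Group 3: 'e' x 3 (positions 3-5)
  Group 4: 'd' x 8 (positions 6-13)
Total groups: 4

4


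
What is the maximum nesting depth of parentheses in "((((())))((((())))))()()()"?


Input: "((((())))((((())))))()()()"
Tracking depth:
  Position 0 '(': depth becomes 1
  Position 1 '(': depth becomes 2
  Position 2 '(': depth becomes 3
  Position 3 '(': depth becomes 4
  Position 4 '(': depth becomes 5
  Position 5 ')': depth becomes 4
  Position 6 ')': depth becomes 3
  Position 7 ')': depth becomes 2
  Position 8 ')': depth becomes 1
  Position 9 '(': depth becomes 2
  Position 10 '(': depth becomes 3
  Position 11 '(': depth becomes 4
  Position 12 '(': depth becomes 5
  Position 13 '(': depth becomes 6
  Position 14 ')': depth becomes 5
  Position 15 ')': depth becomes 4
  Position 16 ')': depth becomes 3
  Position 17 ')': depth becomes 2
  Position 18 ')': depth becomes 1
  Position 19 ')': depth becomes 0
  Position 20 '(': depth becomes 1
  Position 21 ')': depth becomes 0
  Position 22 '(': depth becomes 1
  Position 23 ')': depth becomes 0
  Position 24 '(': depth becomes 1
  Position 25 ')': depth becomes 0
Maximum depth reached: 6

6


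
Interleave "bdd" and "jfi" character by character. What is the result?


Interleaving "bdd" and "jfi":
  Position 0: 'b' from first, 'j' from second => "bj"
  Position 1: 'd' from first, 'f' from second => "df"
  Position 2: 'd' from first, 'i' from second => "di"
Result: bjdfdi

bjdfdi


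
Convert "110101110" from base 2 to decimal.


Input: "110101110" in base 2
Positional expansion:
  Digit '1' (value 1) x 2^8 = 256
  Digit '1' (value 1) x 2^7 = 128
  Digit '0' (value 0) x 2^6 = 0
  Digit '1' (value 1) x 2^5 = 32
  Digit '0' (value 0) x 2^4 = 0
  Digit '1' (value 1) x 2^3 = 8
  Digit '1' (value 1) x 2^2 = 4
  Digit '1' (value 1) x 2^1 = 2
  Digit '0' (value 0) x 2^0 = 0
Sum = 430

430
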